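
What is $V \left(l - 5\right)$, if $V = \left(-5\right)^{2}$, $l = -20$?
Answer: $-625$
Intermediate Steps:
$V = 25$
$V \left(l - 5\right) = 25 \left(-20 - 5\right) = 25 \left(-25\right) = -625$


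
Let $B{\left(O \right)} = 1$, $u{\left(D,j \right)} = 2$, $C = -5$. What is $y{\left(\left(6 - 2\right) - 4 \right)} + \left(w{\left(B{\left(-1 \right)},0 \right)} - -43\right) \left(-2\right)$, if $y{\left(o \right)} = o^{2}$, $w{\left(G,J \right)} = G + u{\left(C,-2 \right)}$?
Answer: $-92$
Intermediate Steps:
$w{\left(G,J \right)} = 2 + G$ ($w{\left(G,J \right)} = G + 2 = 2 + G$)
$y{\left(\left(6 - 2\right) - 4 \right)} + \left(w{\left(B{\left(-1 \right)},0 \right)} - -43\right) \left(-2\right) = \left(\left(6 - 2\right) - 4\right)^{2} + \left(\left(2 + 1\right) - -43\right) \left(-2\right) = \left(4 - 4\right)^{2} + \left(3 + 43\right) \left(-2\right) = 0^{2} + 46 \left(-2\right) = 0 - 92 = -92$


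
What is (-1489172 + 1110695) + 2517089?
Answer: 2138612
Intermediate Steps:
(-1489172 + 1110695) + 2517089 = -378477 + 2517089 = 2138612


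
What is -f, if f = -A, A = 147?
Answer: 147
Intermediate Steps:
f = -147 (f = -1*147 = -147)
-f = -1*(-147) = 147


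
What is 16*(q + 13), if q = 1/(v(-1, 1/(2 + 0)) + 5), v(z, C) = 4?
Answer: 1888/9 ≈ 209.78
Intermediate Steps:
q = 1/9 (q = 1/(4 + 5) = 1/9 ≈ 0.11111)
16*(q + 13) = 16*(1/9 + 13) = 16*(118/9) = 1888/9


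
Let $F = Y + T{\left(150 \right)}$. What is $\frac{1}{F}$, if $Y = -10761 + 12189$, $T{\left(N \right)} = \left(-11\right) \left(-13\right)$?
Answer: $\frac{1}{1571} \approx 0.00063654$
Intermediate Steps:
$T{\left(N \right)} = 143$
$Y = 1428$
$F = 1571$ ($F = 1428 + 143 = 1571$)
$\frac{1}{F} = \frac{1}{1571}$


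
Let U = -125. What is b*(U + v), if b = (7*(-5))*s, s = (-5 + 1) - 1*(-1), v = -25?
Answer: -15750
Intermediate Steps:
s = -3 (s = -4 + 1 = -3)
b = 105 (b = (7*(-5))*(-3) = -35*(-3) = 105)
b*(U + v) = 105*(-125 - 25) = 105*(-150) = -15750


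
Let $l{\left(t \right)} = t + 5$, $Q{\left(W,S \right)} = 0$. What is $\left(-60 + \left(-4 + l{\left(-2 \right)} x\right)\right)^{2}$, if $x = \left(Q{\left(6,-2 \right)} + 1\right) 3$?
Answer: $3025$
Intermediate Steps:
$l{\left(t \right)} = 5 + t$
$x = 3$ ($x = \left(0 + 1\right) 3 = 1 \cdot 3 = 3$)
$\left(-60 + \left(-4 + l{\left(-2 \right)} x\right)\right)^{2} = \left(-60 - \left(4 - \left(5 - 2\right) 3\right)\right)^{2} = \left(-60 + \left(-4 + 3 \cdot 3\right)\right)^{2} = \left(-60 + \left(-4 + 9\right)\right)^{2} = \left(-60 + 5\right)^{2} = \left(-55\right)^{2} = 3025$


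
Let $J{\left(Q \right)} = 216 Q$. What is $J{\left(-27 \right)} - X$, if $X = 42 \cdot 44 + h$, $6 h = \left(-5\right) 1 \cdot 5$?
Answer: $- \frac{46055}{6} \approx -7675.8$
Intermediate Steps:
$h = - \frac{25}{6}$ ($h = \frac{\left(-5\right) 1 \cdot 5}{6} = \frac{\left(-5\right) 5}{6} = \frac{1}{6} \left(-25\right) = - \frac{25}{6} \approx -4.1667$)
$X = \frac{11063}{6}$ ($X = 42 \cdot 44 - \frac{25}{6} = 1848 - \frac{25}{6} = \frac{11063}{6} \approx 1843.8$)
$J{\left(-27 \right)} - X = 216 \left(-27\right) - \frac{11063}{6} = -5832 - \frac{11063}{6} = - \frac{46055}{6}$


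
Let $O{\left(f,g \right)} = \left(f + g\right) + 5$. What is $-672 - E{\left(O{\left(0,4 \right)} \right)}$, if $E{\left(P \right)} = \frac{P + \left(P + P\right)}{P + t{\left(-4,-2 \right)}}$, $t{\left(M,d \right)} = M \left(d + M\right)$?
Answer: $- \frac{7401}{11} \approx -672.82$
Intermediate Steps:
$t{\left(M,d \right)} = M \left(M + d\right)$
$O{\left(f,g \right)} = 5 + f + g$
$E{\left(P \right)} = \frac{3 P}{24 + P}$ ($E{\left(P \right)} = \frac{P + \left(P + P\right)}{P - 4 \left(-4 - 2\right)} = \frac{P + 2 P}{P - -24} = \frac{3 P}{P + 24} = \frac{3 P}{24 + P}$)
$-672 - E{\left(O{\left(0,4 \right)} \right)} = -672 - \frac{3 \left(5 + 0 + 4\right)}{24 + \left(5 + 0 + 4\right)} = -672 - 3 \cdot 9 \frac{1}{24 + 9} = -672 - 3 \cdot 9 \cdot \frac{1}{33} = -672 - \frac{9}{11} = - \frac{7401}{11}$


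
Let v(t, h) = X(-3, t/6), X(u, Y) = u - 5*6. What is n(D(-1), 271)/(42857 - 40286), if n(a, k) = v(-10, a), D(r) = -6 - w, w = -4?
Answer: -11/857 ≈ -0.012835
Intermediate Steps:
D(r) = -2 (D(r) = -6 - 1*(-4) = -6 + 4 = -2)
X(u, Y) = -30 + u (X(u, Y) = u - 30 = -30 + u)
v(t, h) = -33 (v(t, h) = -30 - 3 = -33)
n(a, k) = -33
n(D(-1), 271)/(42857 - 40286) = -33/(42857 - 40286) = -33/2571 = -33*1/2571 = -11/857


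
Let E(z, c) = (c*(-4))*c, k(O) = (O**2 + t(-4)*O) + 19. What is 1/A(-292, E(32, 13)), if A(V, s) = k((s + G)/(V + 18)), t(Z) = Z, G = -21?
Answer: 75076/1148341 ≈ 0.065378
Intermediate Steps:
k(O) = 19 + O**2 - 4*O (k(O) = (O**2 - 4*O) + 19 = 19 + O**2 - 4*O)
E(z, c) = -4*c**2 (E(z, c) = (-4*c)*c = -4*c**2)
A(V, s) = 19 + (-21 + s)**2/(18 + V)**2 - 4*(-21 + s)/(18 + V) (A(V, s) = 19 + ((s - 21)/(V + 18))**2 - 4*(s - 21)/(V + 18) = 19 + ((-21 + s)/(18 + V))**2 - 4*(-21 + s)/(18 + V) = 19 + (-21 + s)**2/(18 + V)**2 - 4*(-21 + s)/(18 + V))
1/A(-292, E(32, 13)) = 1/(((-21 - 4*13**2)**2 + 19*(18 - 292)**2 + 4*(18 - 292)*(21 - (-4)*13**2))/(18 - 292)**2) = 1/(((-21 - 4*169)**2 + 19*(-274)**2 + 4*(-274)*(21 - (-4)*169))/(-274)**2) = 1/(((-21 - 676)**2 + 19*75076 + 4*(-274)*(21 - 1*(-676)))/75076) = 1/(((-697)**2 + 1426444 + 4*(-274)*(21 + 676))/75076) = 1/((485809 + 1426444 + 4*(-274)*697)/75076) = 1/((485809 + 1426444 - 763912)/75076) = 1/((1/75076)*1148341) = 1/(1148341/75076) = 75076/1148341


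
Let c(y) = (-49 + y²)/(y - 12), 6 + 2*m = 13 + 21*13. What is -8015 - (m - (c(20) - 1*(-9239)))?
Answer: 9023/8 ≈ 1127.9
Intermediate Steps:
m = 140 (m = -3 + (13 + 21*13)/2 = -3 + (13 + 273)/2 = -3 + (½)*286 = -3 + 143 = 140)
c(y) = (-49 + y²)/(-12 + y)
-8015 - (m - (c(20) - 1*(-9239))) = -8015 - (140 - ((-49 + 20²)/(-12 + 20) - 1*(-9239))) = -8015 - (140 - ((-49 + 400)/8 + 9239)) = -8015 - (140 - ((⅛)*351 + 9239)) = -8015 - (140 - (351/8 + 9239)) = -8015 - (140 - 1*74263/8) = -8015 - (140 - 74263/8) = -8015 - 1*(-73143/8) = -8015 + 73143/8 = 9023/8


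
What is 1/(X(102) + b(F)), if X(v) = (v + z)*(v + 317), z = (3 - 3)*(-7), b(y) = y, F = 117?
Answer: 1/42855 ≈ 2.3334e-5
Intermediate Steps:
z = 0 (z = 0*(-7) = 0)
X(v) = v*(317 + v) (X(v) = (v + 0)*(v + 317) = v*(317 + v))
1/(X(102) + b(F)) = 1/(102*(317 + 102) + 117) = 1/(102*419 + 117) = 1/(42738 + 117) = 1/42855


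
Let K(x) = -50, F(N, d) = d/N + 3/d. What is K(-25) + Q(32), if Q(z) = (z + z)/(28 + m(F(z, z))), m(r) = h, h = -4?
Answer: -142/3 ≈ -47.333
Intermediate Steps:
F(N, d) = 3/d + d/N
m(r) = -4
Q(z) = z/12 (Q(z) = (z + z)/(28 - 4) = (2*z)/24 = (2*z)*(1/24) = z/12)
K(-25) + Q(32) = -50 + (1/12)*32 = -50 + 8/3 = -142/3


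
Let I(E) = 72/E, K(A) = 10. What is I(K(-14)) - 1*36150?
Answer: -180714/5 ≈ -36143.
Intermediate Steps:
I(K(-14)) - 1*36150 = 72/10 - 1*36150 = 72*(⅒) - 36150 = 36/5 - 36150 = -180714/5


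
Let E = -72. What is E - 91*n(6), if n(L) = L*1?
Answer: -618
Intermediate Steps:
n(L) = L
E - 91*n(6) = -72 - 91*6 = -72 - 546 = -618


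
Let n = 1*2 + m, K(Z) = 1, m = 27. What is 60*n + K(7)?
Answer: 1741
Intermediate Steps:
n = 29 (n = 1*2 + 27 = 2 + 27 = 29)
60*n + K(7) = 60*29 + 1 = 1740 + 1 = 1741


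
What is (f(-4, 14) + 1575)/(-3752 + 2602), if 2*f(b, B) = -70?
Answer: -154/115 ≈ -1.3391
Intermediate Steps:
f(b, B) = -35 (f(b, B) = (1/2)*(-70) = -35)
(f(-4, 14) + 1575)/(-3752 + 2602) = (-35 + 1575)/(-3752 + 2602) = 1540/(-1150) = 1540*(-1/1150) = -154/115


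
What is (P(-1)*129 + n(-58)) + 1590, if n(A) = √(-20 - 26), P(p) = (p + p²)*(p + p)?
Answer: 1590 + I*√46 ≈ 1590.0 + 6.7823*I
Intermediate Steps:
P(p) = 2*p*(p + p²) (P(p) = (p + p²)*(2*p) = 2*p*(p + p²))
n(A) = I*√46 (n(A) = √(-46) = I*√46)
(P(-1)*129 + n(-58)) + 1590 = ((2*(-1)²*(1 - 1))*129 + I*√46) + 1590 = ((2*1*0)*129 + I*√46) + 1590 = (0*129 + I*√46) + 1590 = (0 + I*√46) + 1590 = I*√46 + 1590 = 1590 + I*√46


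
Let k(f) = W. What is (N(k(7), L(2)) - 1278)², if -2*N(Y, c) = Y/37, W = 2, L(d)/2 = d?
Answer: 2236060369/1369 ≈ 1.6334e+6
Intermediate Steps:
L(d) = 2*d
k(f) = 2
N(Y, c) = -Y/74 (N(Y, c) = -Y/(2*37) = -Y/74)
(N(k(7), L(2)) - 1278)² = (-1/74*2 - 1278)² = (-1/37 - 1278)² = (-47287/37)² = 2236060369/1369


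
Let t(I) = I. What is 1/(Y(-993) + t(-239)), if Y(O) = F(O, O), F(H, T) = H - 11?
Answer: -1/1243 ≈ -0.00080451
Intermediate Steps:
F(H, T) = -11 + H
Y(O) = -11 + O
1/(Y(-993) + t(-239)) = 1/((-11 - 993) - 239) = 1/(-1004 - 239) = 1/(-1243) = -1/1243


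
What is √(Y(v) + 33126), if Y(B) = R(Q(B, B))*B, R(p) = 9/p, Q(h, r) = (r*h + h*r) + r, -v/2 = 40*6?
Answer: 5*√1218613767/959 ≈ 182.01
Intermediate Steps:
v = -480 (v = -80*6 = -2*240 = -480)
Q(h, r) = r + 2*h*r (Q(h, r) = (h*r + h*r) + r = 2*h*r + r = r + 2*h*r)
Y(B) = 9/(1 + 2*B) (Y(B) = (9/((B*(1 + 2*B))))*B = (9*(1/(B*(1 + 2*B))))*B = (9/(B*(1 + 2*B)))*B = 9/(1 + 2*B))
√(Y(v) + 33126) = √(9/(1 + 2*(-480)) + 33126) = √(9/(1 - 960) + 33126) = √(9/(-959) + 33126) = √(9*(-1/959) + 33126) = √(-9/959 + 33126) = √(31767825/959) = 5*√1218613767/959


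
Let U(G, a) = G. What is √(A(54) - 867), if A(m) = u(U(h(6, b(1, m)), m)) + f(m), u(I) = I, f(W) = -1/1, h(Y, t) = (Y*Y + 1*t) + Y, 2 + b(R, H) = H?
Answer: 3*I*√86 ≈ 27.821*I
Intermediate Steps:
b(R, H) = -2 + H
h(Y, t) = Y + t + Y² (h(Y, t) = (Y² + t) + Y = (t + Y²) + Y = Y + t + Y²)
f(W) = -1 (f(W) = -1*1 = -1)
A(m) = 39 + m (A(m) = (6 + (-2 + m) + 6²) - 1 = (6 + (-2 + m) + 36) - 1 = (40 + m) - 1 = 39 + m)
√(A(54) - 867) = √((39 + 54) - 867) = √(93 - 867) = √(-774) = 3*I*√86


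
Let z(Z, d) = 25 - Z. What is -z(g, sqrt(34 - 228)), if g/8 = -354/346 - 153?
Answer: -217493/173 ≈ -1257.2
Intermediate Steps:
g = -213168/173 (g = 8*(-354/346 - 153) = 8*(-354*1/346 - 153) = 8*(-177/173 - 153) = 8*(-26646/173) = -213168/173 ≈ -1232.2)
-z(g, sqrt(34 - 228)) = -(25 - 1*(-213168/173)) = -(25 + 213168/173) = -1*217493/173 = -217493/173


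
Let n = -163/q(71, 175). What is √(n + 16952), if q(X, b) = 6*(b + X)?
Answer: √1025860549/246 ≈ 130.20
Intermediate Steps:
q(X, b) = 6*X + 6*b (q(X, b) = 6*(X + b) = 6*X + 6*b)
n = -163/1476 (n = -163/(6*71 + 6*175) = -163/(426 + 1050) = -163/1476 ≈ -0.11043)
√(n + 16952) = √(-163/1476 + 16952) = √(25020989/1476) = √1025860549/246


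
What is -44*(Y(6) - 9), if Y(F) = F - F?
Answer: 396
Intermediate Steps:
Y(F) = 0
-44*(Y(6) - 9) = -44*(0 - 9) = -44*(-9) = 396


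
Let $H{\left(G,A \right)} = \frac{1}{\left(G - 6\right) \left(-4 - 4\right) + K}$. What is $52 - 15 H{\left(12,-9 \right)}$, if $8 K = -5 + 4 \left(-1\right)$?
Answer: $\frac{6852}{131} \approx 52.305$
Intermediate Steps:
$K = - \frac{9}{8}$ ($K = \frac{-5 + 4 \left(-1\right)}{8} = \frac{-5 - 4}{8} = \frac{1}{8} \left(-9\right) = - \frac{9}{8} \approx -1.125$)
$H{\left(G,A \right)} = \frac{1}{\frac{375}{8} - 8 G}$ ($H{\left(G,A \right)} = \frac{1}{\left(G - 6\right) \left(-4 - 4\right) - \frac{9}{8}} = \frac{1}{\left(-6 + G\right) \left(-8\right) - \frac{9}{8}} = \frac{1}{\left(48 - 8 G\right) - \frac{9}{8}} = \frac{1}{\frac{375}{8} - 8 G}$)
$52 - 15 H{\left(12,-9 \right)} = 52 - 15 \left(- \frac{8}{-375 + 64 \cdot 12}\right) = 52 - 15 \left(- \frac{8}{-375 + 768}\right) = 52 - 15 \left(- \frac{8}{393}\right) = 52 - 15 \left(\left(-8\right) \frac{1}{393}\right) = 52 - - \frac{40}{131} = 52 + \frac{40}{131} = \frac{6852}{131}$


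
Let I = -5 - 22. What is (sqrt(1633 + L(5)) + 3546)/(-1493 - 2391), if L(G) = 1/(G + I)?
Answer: -1773/1942 - 5*sqrt(31614)/85448 ≈ -0.92338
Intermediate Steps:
I = -27
L(G) = 1/(-27 + G) (L(G) = 1/(G - 27) = 1/(-27 + G))
(sqrt(1633 + L(5)) + 3546)/(-1493 - 2391) = (sqrt(1633 + 1/(-27 + 5)) + 3546)/(-1493 - 2391) = (sqrt(1633 + 1/(-22)) + 3546)/(-3884) = (sqrt(1633 - 1/22) + 3546)*(-1/3884) = (sqrt(35925/22) + 3546)*(-1/3884) = (5*sqrt(31614)/22 + 3546)*(-1/3884) = (3546 + 5*sqrt(31614)/22)*(-1/3884) = -1773/1942 - 5*sqrt(31614)/85448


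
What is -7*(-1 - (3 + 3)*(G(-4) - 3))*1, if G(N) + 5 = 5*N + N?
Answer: -1337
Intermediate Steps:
G(N) = -5 + 6*N (G(N) = -5 + (5*N + N) = -5 + 6*N)
-7*(-1 - (3 + 3)*(G(-4) - 3))*1 = -7*(-1 - (3 + 3)*((-5 + 6*(-4)) - 3))*1 = -7*(-1 - 6*((-5 - 24) - 3))*1 = -7*(-1 - 6*(-29 - 3))*1 = -7*(-1 - 6*(-32))*1 = -7*(-1 - 1*(-192))*1 = -7*(-1 + 192)*1 = -7*191*1 = -1337*1 = -1337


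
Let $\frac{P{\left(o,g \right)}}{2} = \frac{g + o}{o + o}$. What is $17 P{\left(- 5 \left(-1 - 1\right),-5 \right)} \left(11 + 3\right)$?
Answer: $119$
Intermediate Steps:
$P{\left(o,g \right)} = \frac{g + o}{o}$ ($P{\left(o,g \right)} = 2 \frac{g + o}{o + o} = 2 \frac{g + o}{2 o} = \frac{g + o}{o}$)
$17 P{\left(- 5 \left(-1 - 1\right),-5 \right)} \left(11 + 3\right) = 17 \frac{-5 - 5 \left(-1 - 1\right)}{\left(-5\right) \left(-1 - 1\right)} \left(11 + 3\right) = 17 \frac{-5 - -10}{\left(-5\right) \left(-2\right)} 14 = 17 \frac{-5 + 10}{10} \cdot 14 = 17 \cdot \frac{1}{10} \cdot 5 \cdot 14 = 17 \cdot \frac{1}{2} \cdot 14 = \frac{17}{2} \cdot 14 = 119$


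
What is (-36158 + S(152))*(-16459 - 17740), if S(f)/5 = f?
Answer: 1210576202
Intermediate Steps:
S(f) = 5*f
(-36158 + S(152))*(-16459 - 17740) = (-36158 + 5*152)*(-16459 - 17740) = (-36158 + 760)*(-34199) = -35398*(-34199) = 1210576202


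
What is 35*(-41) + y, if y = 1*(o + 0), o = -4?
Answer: -1439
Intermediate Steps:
y = -4 (y = 1*(-4 + 0) = 1*(-4) = -4)
35*(-41) + y = 35*(-41) - 4 = -1435 - 4 = -1439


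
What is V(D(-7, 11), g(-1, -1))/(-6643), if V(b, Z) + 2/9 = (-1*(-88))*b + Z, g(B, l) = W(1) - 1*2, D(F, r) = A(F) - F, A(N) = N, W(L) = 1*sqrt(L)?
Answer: 11/59787 ≈ 0.00018399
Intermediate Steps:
W(L) = sqrt(L)
D(F, r) = 0 (D(F, r) = F - F = 0)
g(B, l) = -1 (g(B, l) = sqrt(1) - 1*2 = 1 - 2 = -1)
V(b, Z) = -2/9 + Z + 88*b (V(b, Z) = -2/9 + ((-1*(-88))*b + Z) = -2/9 + (88*b + Z) = -2/9 + (Z + 88*b) = -2/9 + Z + 88*b)
V(D(-7, 11), g(-1, -1))/(-6643) = (-2/9 - 1 + 88*0)/(-6643) = (-2/9 - 1 + 0)*(-1/6643) = -11/9*(-1/6643) = 11/59787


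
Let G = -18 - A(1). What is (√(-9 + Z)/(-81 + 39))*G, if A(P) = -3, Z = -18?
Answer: 15*I*√3/14 ≈ 1.8558*I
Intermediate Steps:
G = -15 (G = -18 - 1*(-3) = -18 + 3 = -15)
(√(-9 + Z)/(-81 + 39))*G = (√(-9 - 18)/(-81 + 39))*(-15) = (√(-27)/(-42))*(-15) = ((3*I*√3)*(-1/42))*(-15) = -I*√3/14*(-15) = 15*I*√3/14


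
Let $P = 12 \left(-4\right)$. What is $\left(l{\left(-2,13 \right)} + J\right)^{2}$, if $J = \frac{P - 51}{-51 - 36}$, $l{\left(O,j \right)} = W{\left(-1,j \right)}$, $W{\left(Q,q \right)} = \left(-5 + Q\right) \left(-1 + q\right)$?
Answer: $\frac{4223025}{841} \approx 5021.4$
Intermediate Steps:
$W{\left(Q,q \right)} = \left(-1 + q\right) \left(-5 + Q\right)$
$l{\left(O,j \right)} = 6 - 6 j$ ($l{\left(O,j \right)} = 5 - -1 - 5 j - j = 5 + 1 - 5 j - j = 6 - 6 j$)
$P = -48$
$J = \frac{33}{29}$ ($J = \frac{-48 - 51}{-51 - 36} = - \frac{99}{-51 - 36} = - \frac{99}{-87} = \left(-99\right) \left(- \frac{1}{87}\right) = \frac{33}{29} \approx 1.1379$)
$\left(l{\left(-2,13 \right)} + J\right)^{2} = \left(\left(6 - 78\right) + \frac{33}{29}\right)^{2} = \left(-72 + \frac{33}{29}\right)^{2} = \left(- \frac{2055}{29}\right)^{2} = \frac{4223025}{841}$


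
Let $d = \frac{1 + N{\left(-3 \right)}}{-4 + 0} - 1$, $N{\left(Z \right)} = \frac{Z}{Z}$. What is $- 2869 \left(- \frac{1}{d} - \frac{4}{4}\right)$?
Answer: $\frac{2869}{3} \approx 956.33$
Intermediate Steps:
$N{\left(Z \right)} = 1$
$d = - \frac{3}{2}$ ($d = \frac{1 + 1}{-4 + 0} - 1 = \frac{2}{-4} - 1 = 2 \left(- \frac{1}{4}\right) - 1 = - \frac{1}{2} - 1 = - \frac{3}{2} \approx -1.5$)
$- 2869 \left(- \frac{1}{d} - \frac{4}{4}\right) = - 2869 \left(- \frac{1}{- \frac{3}{2}} - \frac{4}{4}\right) = - 2869 \left(\left(-1\right) \left(- \frac{2}{3}\right) - 1\right) = - 2869 \left(\frac{2}{3} - 1\right) = \left(-2869\right) \left(- \frac{1}{3}\right) = \frac{2869}{3}$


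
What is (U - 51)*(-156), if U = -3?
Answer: 8424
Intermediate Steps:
(U - 51)*(-156) = (-3 - 51)*(-156) = -54*(-156) = 8424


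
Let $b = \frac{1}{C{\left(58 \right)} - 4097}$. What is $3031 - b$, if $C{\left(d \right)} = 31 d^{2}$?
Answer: $\frac{303666796}{100187} \approx 3031.0$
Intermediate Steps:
$b = \frac{1}{100187}$ ($b = \frac{1}{31 \cdot 58^{2} - 4097} = \frac{1}{31 \cdot 3364 - 4097} = \frac{1}{104284 - 4097} = \frac{1}{100187} \approx 9.9813 \cdot 10^{-6}$)
$3031 - b = 3031 - \frac{1}{100187} = \frac{303666796}{100187}$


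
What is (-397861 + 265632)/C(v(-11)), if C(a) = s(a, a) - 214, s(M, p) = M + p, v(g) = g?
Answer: 132229/236 ≈ 560.29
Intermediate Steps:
C(a) = -214 + 2*a (C(a) = (a + a) - 214 = 2*a - 214 = -214 + 2*a)
(-397861 + 265632)/C(v(-11)) = (-397861 + 265632)/(-214 + 2*(-11)) = -132229/(-214 - 22) = -132229/(-236) = -132229*(-1/236) = 132229/236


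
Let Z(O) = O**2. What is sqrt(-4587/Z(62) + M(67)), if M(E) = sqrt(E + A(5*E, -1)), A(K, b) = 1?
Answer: sqrt(-4587 + 7688*sqrt(17))/62 ≈ 2.6557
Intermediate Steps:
M(E) = sqrt(1 + E) (M(E) = sqrt(E + 1) = sqrt(1 + E))
sqrt(-4587/Z(62) + M(67)) = sqrt(-4587/(62**2) + sqrt(1 + 67)) = sqrt(-4587/3844 + sqrt(68)) = sqrt(-4587*1/3844 + 2*sqrt(17)) = sqrt(-4587/3844 + 2*sqrt(17))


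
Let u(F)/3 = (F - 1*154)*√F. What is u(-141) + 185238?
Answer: 185238 - 885*I*√141 ≈ 1.8524e+5 - 10509.0*I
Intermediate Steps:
u(F) = 3*√F*(-154 + F) (u(F) = 3*((F - 1*154)*√F) = 3*((F - 154)*√F) = 3*((-154 + F)*√F) = 3*(√F*(-154 + F)) = 3*√F*(-154 + F))
u(-141) + 185238 = 3*√(-141)*(-154 - 141) + 185238 = 3*(I*√141)*(-295) + 185238 = -885*I*√141 + 185238 = 185238 - 885*I*√141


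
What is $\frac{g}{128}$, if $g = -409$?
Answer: $- \frac{409}{128} \approx -3.1953$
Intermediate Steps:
$\frac{g}{128} = - \frac{409}{128}$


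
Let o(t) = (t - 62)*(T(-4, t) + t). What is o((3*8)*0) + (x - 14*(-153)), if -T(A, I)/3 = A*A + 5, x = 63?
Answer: 6111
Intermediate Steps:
T(A, I) = -15 - 3*A² (T(A, I) = -3*(A*A + 5) = -3*(A² + 5) = -3*(5 + A²) = -15 - 3*A²)
o(t) = (-63 + t)*(-62 + t) (o(t) = (t - 62)*((-15 - 3*(-4)²) + t) = (-62 + t)*((-15 - 3*16) + t) = (-62 + t)*((-15 - 48) + t) = (-62 + t)*(-63 + t) = (-63 + t)*(-62 + t))
o((3*8)*0) + (x - 14*(-153)) = (3906 + ((3*8)*0)² - 125*3*8*0) + (63 - 14*(-153)) = (3906 + (24*0)² - 3000*0) + (63 + 2142) = (3906 + 0² - 125*0) + 2205 = (3906 + 0 + 0) + 2205 = 3906 + 2205 = 6111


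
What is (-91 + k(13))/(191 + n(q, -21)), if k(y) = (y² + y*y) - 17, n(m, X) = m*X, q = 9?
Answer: 115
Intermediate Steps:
n(m, X) = X*m
k(y) = -17 + 2*y² (k(y) = (y² + y²) - 17 = 2*y² - 17 = -17 + 2*y²)
(-91 + k(13))/(191 + n(q, -21)) = (-91 + (-17 + 2*13²))/(191 - 21*9) = (-91 + (-17 + 2*169))/(191 - 189) = (-91 + (-17 + 338))/2 = (-91 + 321)*(½) = 230*(½) = 115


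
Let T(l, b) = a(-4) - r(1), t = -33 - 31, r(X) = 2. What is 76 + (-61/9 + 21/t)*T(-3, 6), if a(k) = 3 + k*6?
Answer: 137915/576 ≈ 239.44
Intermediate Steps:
t = -64
a(k) = 3 + 6*k
T(l, b) = -23 (T(l, b) = (3 + 6*(-4)) - 1*2 = (3 - 24) - 2 = -21 - 2 = -23)
76 + (-61/9 + 21/t)*T(-3, 6) = 76 + (-61/9 + 21/(-64))*(-23) = 76 + (-61*⅑ + 21*(-1/64))*(-23) = 76 + (-61/9 - 21/64)*(-23) = 76 - 4093/576*(-23) = 76 + 94139/576 = 137915/576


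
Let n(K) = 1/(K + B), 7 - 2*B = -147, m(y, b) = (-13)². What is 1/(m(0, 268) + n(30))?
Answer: 107/18084 ≈ 0.0059168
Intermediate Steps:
m(y, b) = 169
B = 77 (B = 7/2 - ½*(-147) = 7/2 + 147/2 = 77)
n(K) = 1/(77 + K) (n(K) = 1/(K + 77) = 1/(77 + K))
1/(m(0, 268) + n(30)) = 1/(169 + 1/(77 + 30)) = 1/(169 + 1/107) = 1/(18084/107) = 107/18084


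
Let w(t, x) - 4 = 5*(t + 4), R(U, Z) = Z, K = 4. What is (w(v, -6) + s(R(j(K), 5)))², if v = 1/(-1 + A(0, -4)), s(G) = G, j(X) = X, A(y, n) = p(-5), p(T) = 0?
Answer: 576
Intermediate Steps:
A(y, n) = 0
v = -1 (v = 1/(-1 + 0) = 1/(-1) = -1)
w(t, x) = 24 + 5*t (w(t, x) = 4 + 5*(t + 4) = 4 + 5*(4 + t) = 4 + (20 + 5*t) = 24 + 5*t)
(w(v, -6) + s(R(j(K), 5)))² = ((24 + 5*(-1)) + 5)² = ((24 - 5) + 5)² = (19 + 5)² = 24² = 576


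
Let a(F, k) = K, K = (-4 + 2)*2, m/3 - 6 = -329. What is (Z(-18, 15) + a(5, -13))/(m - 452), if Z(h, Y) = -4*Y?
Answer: 64/1421 ≈ 0.045039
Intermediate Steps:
m = -969 (m = 18 + 3*(-329) = 18 - 987 = -969)
K = -4 (K = -2*2 = -4)
a(F, k) = -4
(Z(-18, 15) + a(5, -13))/(m - 452) = (-4*15 - 4)/(-969 - 452) = (-60 - 4)/(-1421) = -64*(-1/1421) = 64/1421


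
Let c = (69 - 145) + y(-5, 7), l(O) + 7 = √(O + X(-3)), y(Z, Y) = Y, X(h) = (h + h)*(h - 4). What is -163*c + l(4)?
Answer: 11240 + √46 ≈ 11247.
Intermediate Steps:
X(h) = 2*h*(-4 + h) (X(h) = (2*h)*(-4 + h) = 2*h*(-4 + h))
l(O) = -7 + √(42 + O) (l(O) = -7 + √(O + 2*(-3)*(-4 - 3)) = -7 + √(O + 2*(-3)*(-7)) = -7 + √(O + 42) = -7 + √(42 + O))
c = -69 (c = (69 - 145) + 7 = -76 + 7 = -69)
-163*c + l(4) = -163*(-69) + (-7 + √(42 + 4)) = 11247 + (-7 + √46) = 11240 + √46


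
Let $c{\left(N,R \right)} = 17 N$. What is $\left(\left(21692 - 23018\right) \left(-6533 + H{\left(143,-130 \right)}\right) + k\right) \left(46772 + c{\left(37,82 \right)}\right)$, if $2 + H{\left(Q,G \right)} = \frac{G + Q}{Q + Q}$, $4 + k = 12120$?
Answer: $\frac{4524526082323}{11} \approx 4.1132 \cdot 10^{11}$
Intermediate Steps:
$k = 12116$ ($k = -4 + 12120 = 12116$)
$H{\left(Q,G \right)} = -2 + \frac{G + Q}{2 Q}$ ($H{\left(Q,G \right)} = -2 + \frac{G + Q}{Q + Q} = -2 + \frac{G + Q}{2 Q}$)
$\left(\left(21692 - 23018\right) \left(-6533 + H{\left(143,-130 \right)}\right) + k\right) \left(46772 + c{\left(37,82 \right)}\right) = \left(\left(21692 - 23018\right) \left(-6533 + \frac{-130 - 429}{2 \cdot 143}\right) + 12116\right) \left(46772 + 17 \cdot 37\right) = \left(- 1326 \left(-6533 + \frac{1}{2} \cdot \frac{1}{143} \left(-130 - 429\right)\right) + 12116\right) \left(46772 + 629\right) = \left(- 1326 \left(-6533 + \frac{1}{2} \cdot \frac{1}{143} \left(-559\right)\right) + 12116\right) 47401 = \left(- 1326 \left(-6533 - \frac{43}{22}\right) + 12116\right) 47401 = \left(\left(-1326\right) \left(- \frac{143769}{22}\right) + 12116\right) 47401 = \left(\frac{95318847}{11} + 12116\right) 47401 = \frac{95452123}{11} \cdot 47401 = \frac{4524526082323}{11}$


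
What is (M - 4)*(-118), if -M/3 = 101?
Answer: 36226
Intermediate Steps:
M = -303 (M = -3*101 = -303)
(M - 4)*(-118) = (-303 - 4)*(-118) = -307*(-118) = 36226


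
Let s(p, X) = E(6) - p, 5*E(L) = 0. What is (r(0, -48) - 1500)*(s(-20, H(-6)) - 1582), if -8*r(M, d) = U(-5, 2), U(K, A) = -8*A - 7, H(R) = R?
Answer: 9354037/4 ≈ 2.3385e+6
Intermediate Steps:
U(K, A) = -7 - 8*A
E(L) = 0 (E(L) = (1/5)*0 = 0)
r(M, d) = 23/8 (r(M, d) = -(-7 - 8*2)/8 = -(-7 - 16)/8 = -1/8*(-23) = 23/8)
s(p, X) = -p (s(p, X) = 0 - p = -p)
(r(0, -48) - 1500)*(s(-20, H(-6)) - 1582) = (23/8 - 1500)*(-1*(-20) - 1582) = -11977*(20 - 1582)/8 = -11977/8*(-1562) = 9354037/4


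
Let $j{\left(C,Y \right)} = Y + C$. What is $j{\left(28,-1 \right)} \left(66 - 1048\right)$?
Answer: $-26514$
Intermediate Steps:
$j{\left(C,Y \right)} = C + Y$
$j{\left(28,-1 \right)} \left(66 - 1048\right) = \left(28 - 1\right) \left(66 - 1048\right) = 27 \left(-982\right) = -26514$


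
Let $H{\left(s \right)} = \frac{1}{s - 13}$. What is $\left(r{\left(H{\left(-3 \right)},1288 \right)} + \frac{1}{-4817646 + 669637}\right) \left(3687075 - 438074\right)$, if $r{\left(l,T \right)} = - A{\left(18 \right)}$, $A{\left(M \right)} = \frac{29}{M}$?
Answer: $- \frac{390829734763279}{74664162} \approx -5.2345 \cdot 10^{6}$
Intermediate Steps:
$H{\left(s \right)} = \frac{1}{-13 + s}$
$r{\left(l,T \right)} = - \frac{29}{18}$
$\left(r{\left(H{\left(-3 \right)},1288 \right)} + \frac{1}{-4817646 + 669637}\right) \left(3687075 - 438074\right) = \left(- \frac{29}{18} + \frac{1}{-4817646 + 669637}\right) \left(3687075 - 438074\right) = \left(- \frac{29}{18} + \frac{1}{-4148009}\right) 3249001 = \left(- \frac{29}{18} - \frac{1}{4148009}\right) 3249001 = \left(- \frac{120292279}{74664162}\right) 3249001 = - \frac{390829734763279}{74664162}$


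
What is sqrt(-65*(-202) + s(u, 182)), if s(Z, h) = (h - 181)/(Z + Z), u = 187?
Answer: sqrt(1836572254)/374 ≈ 114.59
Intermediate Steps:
s(Z, h) = (-181 + h)/(2*Z) (s(Z, h) = (-181 + h)/((2*Z)) = (-181 + h)*(1/(2*Z)) = (-181 + h)/(2*Z))
sqrt(-65*(-202) + s(u, 182)) = sqrt(-65*(-202) + (1/2)*(-181 + 182)/187) = sqrt(13130 + (1/2)*(1/187)*1) = sqrt(13130 + 1/374) = sqrt(4910621/374) = sqrt(1836572254)/374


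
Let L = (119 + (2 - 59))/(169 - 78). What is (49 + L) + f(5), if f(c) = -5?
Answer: 4066/91 ≈ 44.681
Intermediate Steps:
L = 62/91 (L = (119 - 57)/91 = 62*(1/91) = 62/91 ≈ 0.68132)
(49 + L) + f(5) = (49 + 62/91) - 5 = 4521/91 - 5 = 4066/91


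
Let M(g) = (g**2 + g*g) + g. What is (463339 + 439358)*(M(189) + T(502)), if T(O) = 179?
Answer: 64822671570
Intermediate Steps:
M(g) = g + 2*g**2 (M(g) = (g**2 + g**2) + g = 2*g**2 + g = g + 2*g**2)
(463339 + 439358)*(M(189) + T(502)) = (463339 + 439358)*(189*(1 + 2*189) + 179) = 902697*(189*(1 + 378) + 179) = 902697*(189*379 + 179) = 902697*(71631 + 179) = 902697*71810 = 64822671570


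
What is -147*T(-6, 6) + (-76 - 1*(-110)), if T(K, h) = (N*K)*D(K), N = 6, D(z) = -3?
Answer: -15842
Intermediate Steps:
T(K, h) = -18*K (T(K, h) = (6*K)*(-3) = -18*K)
-147*T(-6, 6) + (-76 - 1*(-110)) = -(-2646)*(-6) + (-76 - 1*(-110)) = -147*108 + (-76 + 110) = -15876 + 34 = -15842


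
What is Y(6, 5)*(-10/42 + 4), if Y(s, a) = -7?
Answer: -79/3 ≈ -26.333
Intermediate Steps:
Y(6, 5)*(-10/42 + 4) = -7*(-10/42 + 4) = -7*(-10*1/42 + 4) = -7*(-5/21 + 4) = -7*79/21 = -79/3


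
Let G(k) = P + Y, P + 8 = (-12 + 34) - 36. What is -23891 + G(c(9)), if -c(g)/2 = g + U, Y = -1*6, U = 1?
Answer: -23919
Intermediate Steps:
P = -22 (P = -8 + ((-12 + 34) - 36) = -8 + (22 - 36) = -8 - 14 = -22)
Y = -6
c(g) = -2 - 2*g (c(g) = -2*(g + 1) = -2*(1 + g) = -2 - 2*g)
G(k) = -28 (G(k) = -22 - 6 = -28)
-23891 + G(c(9)) = -23891 - 28 = -23919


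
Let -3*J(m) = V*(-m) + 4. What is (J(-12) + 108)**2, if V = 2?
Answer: 87616/9 ≈ 9735.1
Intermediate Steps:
J(m) = -4/3 + 2*m/3 (J(m) = -(2*(-m) + 4)/3 = -(-2*m + 4)/3 = -(4 - 2*m)/3 = -4/3 + 2*m/3)
(J(-12) + 108)**2 = ((-4/3 + (2/3)*(-12)) + 108)**2 = ((-4/3 - 8) + 108)**2 = (-28/3 + 108)**2 = (296/3)**2 = 87616/9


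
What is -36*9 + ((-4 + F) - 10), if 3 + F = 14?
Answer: -327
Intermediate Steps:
F = 11 (F = -3 + 14 = 11)
-36*9 + ((-4 + F) - 10) = -36*9 + ((-4 + 11) - 10) = -324 + (7 - 10) = -324 - 3 = -327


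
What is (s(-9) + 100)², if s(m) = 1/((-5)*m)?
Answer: 20259001/2025 ≈ 10004.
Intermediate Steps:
s(m) = -1/(5*m)
(s(-9) + 100)² = (-⅕/(-9) + 100)² = (-⅕*(-⅑) + 100)² = (1/45 + 100)² = (4501/45)² = 20259001/2025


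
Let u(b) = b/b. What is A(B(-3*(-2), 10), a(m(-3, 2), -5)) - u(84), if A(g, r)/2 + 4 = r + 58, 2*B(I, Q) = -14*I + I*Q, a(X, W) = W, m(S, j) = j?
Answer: 97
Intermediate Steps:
u(b) = 1
B(I, Q) = -7*I + I*Q/2 (B(I, Q) = (-14*I + I*Q)/2 = -7*I + I*Q/2)
A(g, r) = 108 + 2*r (A(g, r) = -8 + 2*(r + 58) = -8 + 2*(58 + r) = -8 + (116 + 2*r) = 108 + 2*r)
A(B(-3*(-2), 10), a(m(-3, 2), -5)) - u(84) = (108 + 2*(-5)) - 1*1 = (108 - 10) - 1 = 98 - 1 = 97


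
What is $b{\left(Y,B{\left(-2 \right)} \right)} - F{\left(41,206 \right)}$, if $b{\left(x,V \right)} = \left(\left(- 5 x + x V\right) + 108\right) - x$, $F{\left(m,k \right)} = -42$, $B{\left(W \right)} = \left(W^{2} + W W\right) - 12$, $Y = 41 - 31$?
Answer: $50$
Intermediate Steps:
$Y = 10$
$B{\left(W \right)} = -12 + 2 W^{2}$ ($B{\left(W \right)} = \left(W^{2} + W^{2}\right) - 12 = 2 W^{2} - 12 = -12 + 2 W^{2}$)
$b{\left(x,V \right)} = 108 - 6 x + V x$ ($b{\left(x,V \right)} = \left(\left(- 5 x + V x\right) + 108\right) - x = \left(108 - 5 x + V x\right) - x = 108 - 6 x + V x$)
$b{\left(Y,B{\left(-2 \right)} \right)} - F{\left(41,206 \right)} = \left(108 - 60 + \left(-12 + 2 \left(-2\right)^{2}\right) 10\right) - -42 = \left(108 - 60 + \left(-12 + 2 \cdot 4\right) 10\right) + 42 = \left(108 - 60 + \left(-12 + 8\right) 10\right) + 42 = \left(108 - 60 - 40\right) + 42 = 8 + 42 = 50$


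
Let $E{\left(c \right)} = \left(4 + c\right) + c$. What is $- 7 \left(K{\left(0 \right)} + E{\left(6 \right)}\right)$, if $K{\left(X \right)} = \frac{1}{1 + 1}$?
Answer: $- \frac{231}{2} \approx -115.5$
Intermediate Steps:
$E{\left(c \right)} = 4 + 2 c$
$K{\left(X \right)} = \frac{1}{2}$
$- 7 \left(K{\left(0 \right)} + E{\left(6 \right)}\right) = - 7 \left(\frac{1}{2} + \left(4 + 2 \cdot 6\right)\right) = - 7 \left(\frac{1}{2} + \left(4 + 12\right)\right) = - 7 \left(\frac{1}{2} + 16\right) = \left(-7\right) \frac{33}{2} = - \frac{231}{2}$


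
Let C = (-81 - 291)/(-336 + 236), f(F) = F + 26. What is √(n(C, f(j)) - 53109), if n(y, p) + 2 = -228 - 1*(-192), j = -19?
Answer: I*√53147 ≈ 230.54*I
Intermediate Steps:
f(F) = 26 + F
C = 93/25 (C = -372/(-100) = -372*(-1/100) = 93/25 ≈ 3.7200)
n(y, p) = -38 (n(y, p) = -2 + (-228 - 1*(-192)) = -2 + (-228 + 192) = -2 - 36 = -38)
√(n(C, f(j)) - 53109) = √(-38 - 53109) = √(-53147) = I*√53147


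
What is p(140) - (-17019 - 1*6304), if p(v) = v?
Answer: 23463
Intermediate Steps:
p(140) - (-17019 - 1*6304) = 140 - (-17019 - 1*6304) = 140 - (-17019 - 6304) = 140 - 1*(-23323) = 140 + 23323 = 23463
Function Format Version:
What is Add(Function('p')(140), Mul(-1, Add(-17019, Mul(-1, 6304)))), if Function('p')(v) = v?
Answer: 23463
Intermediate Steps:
Add(Function('p')(140), Mul(-1, Add(-17019, Mul(-1, 6304)))) = Add(140, Mul(-1, Add(-17019, Mul(-1, 6304)))) = Add(140, Mul(-1, Add(-17019, -6304))) = Add(140, Mul(-1, -23323)) = Add(140, 23323) = 23463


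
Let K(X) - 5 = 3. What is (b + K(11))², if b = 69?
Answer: 5929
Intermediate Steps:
K(X) = 8 (K(X) = 5 + 3 = 8)
(b + K(11))² = (69 + 8)² = 77² = 5929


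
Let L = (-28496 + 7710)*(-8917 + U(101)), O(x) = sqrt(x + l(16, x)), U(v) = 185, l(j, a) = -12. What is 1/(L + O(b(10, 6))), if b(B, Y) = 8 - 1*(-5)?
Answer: 1/181503353 ≈ 5.5095e-9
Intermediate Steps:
b(B, Y) = 13 (b(B, Y) = 8 + 5 = 13)
O(x) = sqrt(-12 + x) (O(x) = sqrt(x - 12) = sqrt(-12 + x))
L = 181503352 (L = (-28496 + 7710)*(-8917 + 185) = -20786*(-8732) = 181503352)
1/(L + O(b(10, 6))) = 1/(181503352 + sqrt(-12 + 13)) = 1/(181503352 + sqrt(1)) = 1/(181503352 + 1) = 1/181503353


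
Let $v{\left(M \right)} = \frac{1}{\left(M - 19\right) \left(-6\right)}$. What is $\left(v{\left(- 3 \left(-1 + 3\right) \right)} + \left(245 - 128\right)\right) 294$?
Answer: $\frac{859999}{25} \approx 34400.0$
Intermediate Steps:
$v{\left(M \right)} = - \frac{1}{6 \left(-19 + M\right)}$ ($v{\left(M \right)} = \frac{1}{-19 + M} \left(- \frac{1}{6}\right) = - \frac{1}{6 \left(-19 + M\right)}$)
$\left(v{\left(- 3 \left(-1 + 3\right) \right)} + \left(245 - 128\right)\right) 294 = \left(- \frac{1}{-114 + 6 \left(- 3 \left(-1 + 3\right)\right)} + \left(245 - 128\right)\right) 294 = \left(- \frac{1}{-114 + 6 \left(\left(-3\right) 2\right)} + 117\right) 294 = \left(- \frac{1}{-114 + 6 \left(-6\right)} + 117\right) 294 = \left(- \frac{1}{-114 - 36} + 117\right) 294 = \left(- \frac{1}{-150} + 117\right) 294 = \left(\left(-1\right) \left(- \frac{1}{150}\right) + 117\right) 294 = \left(\frac{1}{150} + 117\right) 294 = \frac{17551}{150} \cdot 294 = \frac{859999}{25}$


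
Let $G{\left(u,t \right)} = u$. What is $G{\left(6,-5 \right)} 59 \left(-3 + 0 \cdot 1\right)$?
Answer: $-1062$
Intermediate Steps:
$G{\left(6,-5 \right)} 59 \left(-3 + 0 \cdot 1\right) = 6 \cdot 59 \left(-3 + 0 \cdot 1\right) = 354 \left(-3 + 0\right) = 354 \left(-3\right) = -1062$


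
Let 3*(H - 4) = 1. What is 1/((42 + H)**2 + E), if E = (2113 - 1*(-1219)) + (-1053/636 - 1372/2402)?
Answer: 2291508/12549560261 ≈ 0.00018260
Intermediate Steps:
H = 13/3 (H = 4 + (1/3)*1 = 4 + 1/3 = 13/3 ≈ 4.3333)
E = 847800201/254612 (E = (2113 + 1219) + (-1053*1/636 - 1372*1/2402) = 3332 + (-351/212 - 686/1201) = 3332 - 566983/254612 = 847800201/254612 ≈ 3329.8)
1/((42 + H)**2 + E) = 1/((42 + 13/3)**2 + 847800201/254612) = 1/((139/3)**2 + 847800201/254612) = 1/(19321/9 + 847800201/254612) = 1/(12549560261/2291508) = 2291508/12549560261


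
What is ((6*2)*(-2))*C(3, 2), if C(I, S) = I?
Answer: -72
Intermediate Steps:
((6*2)*(-2))*C(3, 2) = ((6*2)*(-2))*3 = (12*(-2))*3 = -24*3 = -72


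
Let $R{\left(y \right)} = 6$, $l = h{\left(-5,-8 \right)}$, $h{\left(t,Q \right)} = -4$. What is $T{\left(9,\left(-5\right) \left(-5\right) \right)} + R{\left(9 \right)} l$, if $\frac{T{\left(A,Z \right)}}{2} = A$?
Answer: $-6$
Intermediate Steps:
$l = -4$
$T{\left(A,Z \right)} = 2 A$
$T{\left(9,\left(-5\right) \left(-5\right) \right)} + R{\left(9 \right)} l = 2 \cdot 9 + 6 \left(-4\right) = 18 - 24 = -6$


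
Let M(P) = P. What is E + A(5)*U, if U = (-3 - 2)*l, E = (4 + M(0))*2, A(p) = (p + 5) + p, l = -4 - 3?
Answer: 533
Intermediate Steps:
l = -7
A(p) = 5 + 2*p (A(p) = (5 + p) + p = 5 + 2*p)
E = 8 (E = (4 + 0)*2 = 4*2 = 8)
U = 35 (U = (-3 - 2)*(-7) = -5*(-7) = 35)
E + A(5)*U = 8 + (5 + 2*5)*35 = 8 + (5 + 10)*35 = 8 + 15*35 = 8 + 525 = 533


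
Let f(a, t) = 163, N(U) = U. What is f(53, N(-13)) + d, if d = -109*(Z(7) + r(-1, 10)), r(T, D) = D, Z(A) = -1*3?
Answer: -600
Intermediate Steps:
Z(A) = -3
d = -763 (d = -109*(-3 + 10) = -109*7 = -763)
f(53, N(-13)) + d = 163 - 763 = -600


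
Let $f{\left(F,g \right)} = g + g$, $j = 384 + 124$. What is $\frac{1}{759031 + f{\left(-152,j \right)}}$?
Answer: $\frac{1}{760047} \approx 1.3157 \cdot 10^{-6}$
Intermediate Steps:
$j = 508$
$f{\left(F,g \right)} = 2 g$
$\frac{1}{759031 + f{\left(-152,j \right)}} = \frac{1}{759031 + 2 \cdot 508} = \frac{1}{759031 + 1016} = \frac{1}{760047}$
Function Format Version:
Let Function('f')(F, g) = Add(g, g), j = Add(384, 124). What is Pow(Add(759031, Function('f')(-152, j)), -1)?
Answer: Rational(1, 760047) ≈ 1.3157e-6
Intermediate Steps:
j = 508
Function('f')(F, g) = Mul(2, g)
Pow(Add(759031, Function('f')(-152, j)), -1) = Pow(Add(759031, Mul(2, 508)), -1) = Pow(Add(759031, 1016), -1) = Pow(760047, -1) = Rational(1, 760047)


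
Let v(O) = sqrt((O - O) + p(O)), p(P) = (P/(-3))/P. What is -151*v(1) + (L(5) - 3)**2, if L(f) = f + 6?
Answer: 64 - 151*I*sqrt(3)/3 ≈ 64.0 - 87.18*I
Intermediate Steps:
L(f) = 6 + f
p(P) = -1/3 (p(P) = (P*(-1/3))/P = (-P/3)/P = -1/3)
v(O) = I*sqrt(3)/3 (v(O) = sqrt((O - O) - 1/3) = sqrt(0 - 1/3) = sqrt(-1/3) = I*sqrt(3)/3)
-151*v(1) + (L(5) - 3)**2 = -151*I*sqrt(3)/3 + ((6 + 5) - 3)**2 = -151*I*sqrt(3)/3 + (11 - 3)**2 = -151*I*sqrt(3)/3 + 8**2 = -151*I*sqrt(3)/3 + 64 = 64 - 151*I*sqrt(3)/3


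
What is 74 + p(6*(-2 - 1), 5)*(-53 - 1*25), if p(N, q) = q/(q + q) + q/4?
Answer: -125/2 ≈ -62.500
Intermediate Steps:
p(N, q) = ½ + q/4 (p(N, q) = q/((2*q)) + q*(¼) = q*(1/(2*q)) + q/4 = ½ + q/4)
74 + p(6*(-2 - 1), 5)*(-53 - 1*25) = 74 + (½ + (¼)*5)*(-53 - 1*25) = 74 + (½ + 5/4)*(-53 - 25) = 74 + (7/4)*(-78) = 74 - 273/2 = -125/2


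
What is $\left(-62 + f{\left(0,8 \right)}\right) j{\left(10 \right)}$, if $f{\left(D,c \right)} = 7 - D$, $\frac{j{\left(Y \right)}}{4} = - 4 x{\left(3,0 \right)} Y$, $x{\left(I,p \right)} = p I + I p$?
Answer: $0$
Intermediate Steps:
$x{\left(I,p \right)} = 2 I p$ ($x{\left(I,p \right)} = I p + I p = 2 I p$)
$j{\left(Y \right)} = 0$ ($j{\left(Y \right)} = 4 - 4 \cdot 2 \cdot 3 \cdot 0 Y = 4 \left(-4\right) 0 Y = 4 \cdot 0 Y = 4 \cdot 0 = 0$)
$\left(-62 + f{\left(0,8 \right)}\right) j{\left(10 \right)} = \left(-62 + \left(7 - 0\right)\right) 0 = \left(-62 + \left(7 + 0\right)\right) 0 = \left(-62 + 7\right) 0 = \left(-55\right) 0 = 0$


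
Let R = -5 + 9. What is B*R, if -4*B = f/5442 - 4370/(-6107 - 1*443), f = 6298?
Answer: -3251672/1782255 ≈ -1.8245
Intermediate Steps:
R = 4
B = -812918/1782255 (B = -(6298/5442 - 4370/(-6107 - 1*443))/4 = -(6298*(1/5442) - 4370/(-6107 - 443))/4 = -(3149/2721 - 4370/(-6550))/4 = -(3149/2721 - 4370*(-1/6550))/4 = -(3149/2721 + 437/655)/4 = -¼*3251672/1782255 = -812918/1782255 ≈ -0.45612)
B*R = -812918/1782255*4 = -3251672/1782255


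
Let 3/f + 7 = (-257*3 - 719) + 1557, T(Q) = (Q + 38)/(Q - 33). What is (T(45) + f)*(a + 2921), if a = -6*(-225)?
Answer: 892639/30 ≈ 29755.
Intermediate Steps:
T(Q) = (38 + Q)/(-33 + Q)
f = 1/20 (f = 3/(-7 + ((-257*3 - 719) + 1557)) = 3/(-7 + ((-771 - 719) + 1557)) = 3/(-7 + (-1490 + 1557)) = 3/(-7 + 67) = 3/60 = 3*(1/60) = 1/20 ≈ 0.050000)
a = 1350
(T(45) + f)*(a + 2921) = ((38 + 45)/(-33 + 45) + 1/20)*(1350 + 2921) = (83/12 + 1/20)*4271 = (209/30)*4271 = 892639/30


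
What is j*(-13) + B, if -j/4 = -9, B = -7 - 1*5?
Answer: -480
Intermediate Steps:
B = -12 (B = -7 - 5 = -12)
j = 36 (j = -4*(-9) = 36)
j*(-13) + B = 36*(-13) - 12 = -468 - 12 = -480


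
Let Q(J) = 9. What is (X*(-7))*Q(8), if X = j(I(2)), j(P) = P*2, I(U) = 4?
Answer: -504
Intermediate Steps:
j(P) = 2*P
X = 8 (X = 2*4 = 8)
(X*(-7))*Q(8) = (8*(-7))*9 = -56*9 = -504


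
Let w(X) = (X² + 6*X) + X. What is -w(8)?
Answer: -120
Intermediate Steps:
w(X) = X² + 7*X
-w(8) = -8*(7 + 8) = -8*15 = -1*120 = -120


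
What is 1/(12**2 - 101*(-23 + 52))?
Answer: -1/2785 ≈ -0.00035907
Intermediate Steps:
1/(12**2 - 101*(-23 + 52)) = 1/(144 - 101*29) = 1/(144 - 2929) = 1/(-2785) = -1/2785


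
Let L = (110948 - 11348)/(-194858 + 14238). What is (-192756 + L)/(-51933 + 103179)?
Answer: -290130736/77133771 ≈ -3.7614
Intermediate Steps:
L = -4980/9031 (L = 99600/(-180620) = 99600*(-1/180620) = -4980/9031 ≈ -0.55143)
(-192756 + L)/(-51933 + 103179) = (-192756 - 4980/9031)/(-51933 + 103179) = -1740784416/9031/51246 = -1740784416/9031*1/51246 = -290130736/77133771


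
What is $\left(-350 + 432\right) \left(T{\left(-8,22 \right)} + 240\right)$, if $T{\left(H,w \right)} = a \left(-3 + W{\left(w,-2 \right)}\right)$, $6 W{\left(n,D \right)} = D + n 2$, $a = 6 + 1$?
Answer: $21976$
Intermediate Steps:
$a = 7$
$W{\left(n,D \right)} = \frac{n}{3} + \frac{D}{6}$ ($W{\left(n,D \right)} = \frac{D + n 2}{6} = \frac{D + 2 n}{6} = \frac{n}{3} + \frac{D}{6}$)
$T{\left(H,w \right)} = - \frac{70}{3} + \frac{7 w}{3}$ ($T{\left(H,w \right)} = 7 \left(-3 + \left(\frac{w}{3} + \frac{1}{6} \left(-2\right)\right)\right) = 7 \left(-3 + \left(\frac{w}{3} - \frac{1}{3}\right)\right) = 7 \left(-3 + \left(- \frac{1}{3} + \frac{w}{3}\right)\right) = 7 \left(- \frac{10}{3} + \frac{w}{3}\right) = - \frac{70}{3} + \frac{7 w}{3}$)
$\left(-350 + 432\right) \left(T{\left(-8,22 \right)} + 240\right) = \left(-350 + 432\right) \left(\left(- \frac{70}{3} + \frac{7}{3} \cdot 22\right) + 240\right) = 82 \left(\left(- \frac{70}{3} + \frac{154}{3}\right) + 240\right) = 82 \left(28 + 240\right) = 82 \cdot 268 = 21976$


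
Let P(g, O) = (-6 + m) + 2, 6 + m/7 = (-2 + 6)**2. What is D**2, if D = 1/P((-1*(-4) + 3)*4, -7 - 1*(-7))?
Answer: 1/4356 ≈ 0.00022957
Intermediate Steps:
m = 70 (m = -42 + 7*(-2 + 6)**2 = -42 + 7*4**2 = -42 + 7*16 = -42 + 112 = 70)
P(g, O) = 66 (P(g, O) = (-6 + 70) + 2 = 64 + 2 = 66)
D = 1/66 ≈ 0.015152
D**2 = (1/66)**2 = 1/4356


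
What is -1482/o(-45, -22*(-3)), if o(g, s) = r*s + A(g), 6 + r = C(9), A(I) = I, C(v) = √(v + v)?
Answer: 24206/4299 + 10868*√2/4299 ≈ 9.2058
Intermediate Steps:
C(v) = √2*√v (C(v) = √(2*v) = √2*√v)
r = -6 + 3*√2 (r = -6 + √2*√9 = -6 + √2*3 = -6 + 3*√2 ≈ -1.7574)
o(g, s) = g + s*(-6 + 3*√2) (o(g, s) = (-6 + 3*√2)*s + g = s*(-6 + 3*√2) + g = g + s*(-6 + 3*√2))
-1482/o(-45, -22*(-3)) = -1482/(-45 - 3*(-22*(-3))*(2 - √2)) = -1482/(-45 - 3*66*(2 - √2)) = -1482/(-45 + (-396 + 198*√2)) = -1482/(-441 + 198*√2)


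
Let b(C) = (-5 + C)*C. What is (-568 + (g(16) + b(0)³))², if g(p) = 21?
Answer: 299209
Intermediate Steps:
b(C) = C*(-5 + C)
(-568 + (g(16) + b(0)³))² = (-568 + (21 + (0*(-5 + 0))³))² = (-568 + (21 + (0*(-5))³))² = (-568 + (21 + 0³))² = (-568 + (21 + 0))² = (-568 + 21)² = (-547)² = 299209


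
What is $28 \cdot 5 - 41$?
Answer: $99$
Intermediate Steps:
$28 \cdot 5 - 41 = 140 - 41 = 99$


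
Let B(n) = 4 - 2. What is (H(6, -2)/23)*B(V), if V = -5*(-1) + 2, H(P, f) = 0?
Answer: 0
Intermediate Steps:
V = 7 (V = 5 + 2 = 7)
B(n) = 2
(H(6, -2)/23)*B(V) = (0/23)*2 = (0*(1/23))*2 = 0*2 = 0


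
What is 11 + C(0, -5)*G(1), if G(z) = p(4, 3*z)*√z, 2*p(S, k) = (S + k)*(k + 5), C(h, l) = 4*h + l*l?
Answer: 711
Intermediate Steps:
C(h, l) = l² + 4*h (C(h, l) = 4*h + l² = l² + 4*h)
p(S, k) = (5 + k)*(S + k)/2 (p(S, k) = ((S + k)*(k + 5))/2 = ((S + k)*(5 + k))/2 = ((5 + k)*(S + k))/2 = (5 + k)*(S + k)/2)
G(z) = √z*(10 + 9*z²/2 + 27*z/2) (G(z) = ((3*z)²/2 + (5/2)*4 + 5*(3*z)/2 + (½)*4*(3*z))*√z = ((9*z²)/2 + 10 + 15*z/2 + 6*z)*√z = (9*z²/2 + 10 + 15*z/2 + 6*z)*√z = (10 + 9*z²/2 + 27*z/2)*√z = √z*(10 + 9*z²/2 + 27*z/2))
11 + C(0, -5)*G(1) = 11 + ((-5)² + 4*0)*(√1*(20 + 9*1² + 27*1)/2) = 11 + (25 + 0)*((½)*1*(20 + 9*1 + 27)) = 11 + 25*((½)*1*(20 + 9 + 27)) = 11 + 25*((½)*1*56) = 11 + 25*28 = 11 + 700 = 711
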